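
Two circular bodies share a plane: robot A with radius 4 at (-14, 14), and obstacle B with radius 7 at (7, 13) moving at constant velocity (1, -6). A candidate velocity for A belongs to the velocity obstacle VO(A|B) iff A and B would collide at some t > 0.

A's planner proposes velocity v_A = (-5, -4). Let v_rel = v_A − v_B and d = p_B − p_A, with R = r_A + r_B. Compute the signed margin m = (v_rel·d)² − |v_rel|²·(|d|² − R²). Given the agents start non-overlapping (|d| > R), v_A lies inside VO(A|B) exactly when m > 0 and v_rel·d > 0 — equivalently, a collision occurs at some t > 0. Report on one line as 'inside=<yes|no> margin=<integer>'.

d = (21, -1),  |d|² = 442;  R = 4+7 = 11,  c = 442−11² = 321
v_rel = (-6, 2),  |v_rel|² = 40;  v_rel·d = (-6)·(21) + (2)·(-1) = -128
40·t² + 256·t + 321 = 0  ⇒  m = (-128)² − 40·321 = 3544
m = 3544 > 0,  v_rel·d = -128 < 0  ⇒  outside

inside=no margin=3544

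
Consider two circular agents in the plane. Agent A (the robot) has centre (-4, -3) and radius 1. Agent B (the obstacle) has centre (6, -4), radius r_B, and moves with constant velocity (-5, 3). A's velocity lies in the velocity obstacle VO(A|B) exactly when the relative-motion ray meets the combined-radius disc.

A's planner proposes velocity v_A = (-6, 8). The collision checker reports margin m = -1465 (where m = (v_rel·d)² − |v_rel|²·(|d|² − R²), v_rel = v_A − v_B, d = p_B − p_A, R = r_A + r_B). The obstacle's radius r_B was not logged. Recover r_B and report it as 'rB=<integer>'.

m = -1465
d = (10, -1);  v_rel = (-1, 5),  |v_rel|² = 26
v_rel×d = (-1)·(-1) − (5)·(10) = -49
since m = R²·26 − (-49)²:  R² = (2401 + -1465) / 26 = 36
R = √36 = 6  ⇒  r_B = 6 − 1 = 5

rB=5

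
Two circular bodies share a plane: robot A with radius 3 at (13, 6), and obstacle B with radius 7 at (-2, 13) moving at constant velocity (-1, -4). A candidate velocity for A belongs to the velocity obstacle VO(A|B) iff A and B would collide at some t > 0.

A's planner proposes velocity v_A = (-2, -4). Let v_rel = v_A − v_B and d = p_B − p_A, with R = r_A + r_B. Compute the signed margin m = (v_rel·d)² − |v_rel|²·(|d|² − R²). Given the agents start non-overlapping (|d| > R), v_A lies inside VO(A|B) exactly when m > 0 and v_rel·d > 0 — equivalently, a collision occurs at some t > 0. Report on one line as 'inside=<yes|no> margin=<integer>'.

d = (-15, 7),  |d|² = 274;  R = 3+7 = 10,  c = 274−10² = 174
v_rel = (-1, 0),  |v_rel|² = 1;  v_rel·d = (-1)·(-15) + (0)·(7) = 15
1·t² − 30·t + 174 = 0  ⇒  m = 15² − 1·174 = 51
m = 51 > 0,  v_rel·d = 15 > 0  ⇒  inside

inside=yes margin=51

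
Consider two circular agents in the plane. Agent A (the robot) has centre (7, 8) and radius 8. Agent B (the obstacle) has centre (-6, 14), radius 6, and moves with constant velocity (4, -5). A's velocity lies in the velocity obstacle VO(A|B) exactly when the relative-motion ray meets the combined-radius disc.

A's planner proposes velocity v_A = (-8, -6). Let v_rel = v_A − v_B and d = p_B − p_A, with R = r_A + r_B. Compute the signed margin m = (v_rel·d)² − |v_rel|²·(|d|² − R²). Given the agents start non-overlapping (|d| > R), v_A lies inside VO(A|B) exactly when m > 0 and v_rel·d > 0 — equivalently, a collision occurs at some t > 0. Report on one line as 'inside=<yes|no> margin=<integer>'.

d = (-13, 6),  |d|² = 205;  R = 8+6 = 14,  c = 205−14² = 9
v_rel = (-12, -1),  |v_rel|² = 145;  v_rel·d = (-12)·(-13) + (-1)·(6) = 150
145·t² − 300·t + 9 = 0  ⇒  m = 150² − 145·9 = 21195
m = 21195 > 0,  v_rel·d = 150 > 0  ⇒  inside

inside=yes margin=21195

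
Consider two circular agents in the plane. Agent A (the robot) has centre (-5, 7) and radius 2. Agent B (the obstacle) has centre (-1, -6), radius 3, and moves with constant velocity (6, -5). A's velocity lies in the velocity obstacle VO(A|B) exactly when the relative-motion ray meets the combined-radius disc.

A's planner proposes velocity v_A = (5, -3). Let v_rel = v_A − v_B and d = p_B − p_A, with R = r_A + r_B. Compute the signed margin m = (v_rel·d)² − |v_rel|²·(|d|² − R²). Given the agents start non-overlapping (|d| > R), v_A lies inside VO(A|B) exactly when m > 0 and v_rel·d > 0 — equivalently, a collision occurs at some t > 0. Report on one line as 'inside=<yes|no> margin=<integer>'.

d = (4, -13),  |d|² = 185;  R = 2+3 = 5,  c = 185−5² = 160
v_rel = (-1, 2),  |v_rel|² = 5;  v_rel·d = (-1)·(4) + (2)·(-13) = -30
5·t² + 60·t + 160 = 0  ⇒  m = (-30)² − 5·160 = 100
m = 100 > 0,  v_rel·d = -30 < 0  ⇒  outside

inside=no margin=100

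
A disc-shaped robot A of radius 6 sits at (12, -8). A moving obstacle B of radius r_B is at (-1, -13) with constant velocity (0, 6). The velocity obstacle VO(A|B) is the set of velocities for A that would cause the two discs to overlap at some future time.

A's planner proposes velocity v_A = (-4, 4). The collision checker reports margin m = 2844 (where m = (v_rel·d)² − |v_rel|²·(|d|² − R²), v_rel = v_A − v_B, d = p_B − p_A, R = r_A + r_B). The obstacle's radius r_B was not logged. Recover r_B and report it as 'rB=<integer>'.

m = 2844
d = (-13, -5);  v_rel = (-4, -2),  |v_rel|² = 20
v_rel×d = (-4)·(-5) − (-2)·(-13) = -6
since m = R²·20 − (-6)²:  R² = (36 + 2844) / 20 = 144
R = √144 = 12  ⇒  r_B = 12 − 6 = 6

rB=6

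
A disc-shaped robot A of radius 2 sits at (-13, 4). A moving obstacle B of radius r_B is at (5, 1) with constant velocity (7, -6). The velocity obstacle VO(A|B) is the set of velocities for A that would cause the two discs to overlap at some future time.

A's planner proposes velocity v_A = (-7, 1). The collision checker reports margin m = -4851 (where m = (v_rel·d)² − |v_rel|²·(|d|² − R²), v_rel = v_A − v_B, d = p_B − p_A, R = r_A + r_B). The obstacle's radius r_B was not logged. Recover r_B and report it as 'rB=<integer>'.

m = -4851
d = (18, -3);  v_rel = (-14, 7),  |v_rel|² = 245
v_rel×d = (-14)·(-3) − (7)·(18) = -84
since m = R²·245 − (-84)²:  R² = (7056 + -4851) / 245 = 9
R = √9 = 3  ⇒  r_B = 3 − 2 = 1

rB=1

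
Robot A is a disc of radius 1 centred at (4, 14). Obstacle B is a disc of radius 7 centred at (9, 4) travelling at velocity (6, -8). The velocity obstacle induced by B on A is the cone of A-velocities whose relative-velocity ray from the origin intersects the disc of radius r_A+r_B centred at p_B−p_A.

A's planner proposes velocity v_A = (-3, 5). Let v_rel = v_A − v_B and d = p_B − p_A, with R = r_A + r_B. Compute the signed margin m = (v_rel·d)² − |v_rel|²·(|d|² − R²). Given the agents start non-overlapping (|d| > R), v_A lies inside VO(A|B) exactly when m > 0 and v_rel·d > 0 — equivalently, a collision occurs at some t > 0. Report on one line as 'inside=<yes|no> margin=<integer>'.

d = (5, -10),  |d|² = 125;  R = 1+7 = 8,  c = 125−8² = 61
v_rel = (-9, 13),  |v_rel|² = 250;  v_rel·d = (-9)·(5) + (13)·(-10) = -175
250·t² + 350·t + 61 = 0  ⇒  m = (-175)² − 250·61 = 15375
m = 15375 > 0,  v_rel·d = -175 < 0  ⇒  outside

inside=no margin=15375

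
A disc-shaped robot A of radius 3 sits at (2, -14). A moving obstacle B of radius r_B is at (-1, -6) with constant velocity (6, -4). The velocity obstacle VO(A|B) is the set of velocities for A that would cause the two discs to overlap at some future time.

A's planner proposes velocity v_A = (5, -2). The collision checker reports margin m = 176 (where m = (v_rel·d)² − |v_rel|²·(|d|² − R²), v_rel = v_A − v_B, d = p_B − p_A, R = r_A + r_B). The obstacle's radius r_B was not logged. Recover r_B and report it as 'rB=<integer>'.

m = 176
d = (-3, 8);  v_rel = (-1, 2),  |v_rel|² = 5
v_rel×d = (-1)·(8) − (2)·(-3) = -2
since m = R²·5 − (-2)²:  R² = (4 + 176) / 5 = 36
R = √36 = 6  ⇒  r_B = 6 − 3 = 3

rB=3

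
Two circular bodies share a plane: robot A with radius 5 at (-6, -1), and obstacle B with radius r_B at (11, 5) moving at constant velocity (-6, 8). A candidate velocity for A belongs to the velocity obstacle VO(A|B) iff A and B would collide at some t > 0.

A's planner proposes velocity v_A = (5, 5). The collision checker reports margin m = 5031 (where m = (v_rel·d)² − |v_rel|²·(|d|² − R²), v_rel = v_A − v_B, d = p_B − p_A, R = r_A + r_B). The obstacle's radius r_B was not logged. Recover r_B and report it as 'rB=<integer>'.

m = 5031
d = (17, 6);  v_rel = (11, -3),  |v_rel|² = 130
v_rel×d = (11)·(6) − (-3)·(17) = 117
since m = R²·130 − 117²:  R² = (13689 + 5031) / 130 = 144
R = √144 = 12  ⇒  r_B = 12 − 5 = 7

rB=7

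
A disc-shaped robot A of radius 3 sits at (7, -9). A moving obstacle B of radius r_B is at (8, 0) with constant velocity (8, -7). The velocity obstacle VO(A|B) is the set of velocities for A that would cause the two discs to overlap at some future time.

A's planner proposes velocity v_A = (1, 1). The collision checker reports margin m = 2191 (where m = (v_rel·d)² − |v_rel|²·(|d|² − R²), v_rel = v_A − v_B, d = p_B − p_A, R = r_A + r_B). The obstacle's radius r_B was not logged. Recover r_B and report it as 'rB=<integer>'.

m = 2191
d = (1, 9);  v_rel = (-7, 8),  |v_rel|² = 113
v_rel×d = (-7)·(9) − (8)·(1) = -71
since m = R²·113 − (-71)²:  R² = (5041 + 2191) / 113 = 64
R = √64 = 8  ⇒  r_B = 8 − 3 = 5

rB=5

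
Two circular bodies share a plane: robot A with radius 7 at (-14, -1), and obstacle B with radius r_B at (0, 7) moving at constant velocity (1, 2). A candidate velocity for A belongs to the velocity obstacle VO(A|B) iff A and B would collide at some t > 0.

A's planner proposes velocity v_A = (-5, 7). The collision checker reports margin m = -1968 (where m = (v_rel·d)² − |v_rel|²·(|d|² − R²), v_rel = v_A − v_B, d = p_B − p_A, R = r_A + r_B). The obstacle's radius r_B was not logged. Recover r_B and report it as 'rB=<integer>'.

m = -1968
d = (14, 8);  v_rel = (-6, 5),  |v_rel|² = 61
v_rel×d = (-6)·(8) − (5)·(14) = -118
since m = R²·61 − (-118)²:  R² = (13924 + -1968) / 61 = 196
R = √196 = 14  ⇒  r_B = 14 − 7 = 7

rB=7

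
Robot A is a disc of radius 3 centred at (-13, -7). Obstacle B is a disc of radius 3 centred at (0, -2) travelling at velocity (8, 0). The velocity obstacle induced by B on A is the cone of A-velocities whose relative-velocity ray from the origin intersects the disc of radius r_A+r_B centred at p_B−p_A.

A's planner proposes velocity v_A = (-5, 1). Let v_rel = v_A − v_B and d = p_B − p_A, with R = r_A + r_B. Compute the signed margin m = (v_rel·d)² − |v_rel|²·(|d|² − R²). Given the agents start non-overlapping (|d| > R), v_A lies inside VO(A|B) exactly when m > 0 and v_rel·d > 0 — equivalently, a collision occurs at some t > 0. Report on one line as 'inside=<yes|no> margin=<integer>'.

d = (13, 5),  |d|² = 194;  R = 3+3 = 6,  c = 194−6² = 158
v_rel = (-13, 1),  |v_rel|² = 170;  v_rel·d = (-13)·(13) + (1)·(5) = -164
170·t² + 328·t + 158 = 0  ⇒  m = (-164)² − 170·158 = 36
m = 36 > 0,  v_rel·d = -164 < 0  ⇒  outside

inside=no margin=36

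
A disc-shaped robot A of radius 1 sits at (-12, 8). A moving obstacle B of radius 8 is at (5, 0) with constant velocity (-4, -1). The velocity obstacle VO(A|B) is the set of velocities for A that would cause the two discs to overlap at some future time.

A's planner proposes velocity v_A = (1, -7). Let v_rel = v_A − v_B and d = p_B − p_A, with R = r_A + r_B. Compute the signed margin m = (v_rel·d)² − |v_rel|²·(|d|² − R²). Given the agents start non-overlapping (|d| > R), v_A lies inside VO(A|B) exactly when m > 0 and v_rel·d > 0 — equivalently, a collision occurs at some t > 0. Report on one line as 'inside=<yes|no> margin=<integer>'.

d = (17, -8),  |d|² = 353;  R = 1+8 = 9,  c = 353−9² = 272
v_rel = (5, -6),  |v_rel|² = 61;  v_rel·d = (5)·(17) + (-6)·(-8) = 133
61·t² − 266·t + 272 = 0  ⇒  m = 133² − 61·272 = 1097
m = 1097 > 0,  v_rel·d = 133 > 0  ⇒  inside

inside=yes margin=1097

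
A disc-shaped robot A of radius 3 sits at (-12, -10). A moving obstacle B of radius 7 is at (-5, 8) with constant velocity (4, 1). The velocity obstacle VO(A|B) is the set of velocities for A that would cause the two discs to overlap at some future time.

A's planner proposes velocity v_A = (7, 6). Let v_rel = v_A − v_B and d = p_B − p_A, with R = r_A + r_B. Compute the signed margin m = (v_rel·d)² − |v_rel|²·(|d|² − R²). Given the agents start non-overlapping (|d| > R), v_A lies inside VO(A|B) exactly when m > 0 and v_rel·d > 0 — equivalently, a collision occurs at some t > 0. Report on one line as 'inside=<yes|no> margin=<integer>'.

d = (7, 18),  |d|² = 373;  R = 3+7 = 10,  c = 373−10² = 273
v_rel = (3, 5),  |v_rel|² = 34;  v_rel·d = (3)·(7) + (5)·(18) = 111
34·t² − 222·t + 273 = 0  ⇒  m = 111² − 34·273 = 3039
m = 3039 > 0,  v_rel·d = 111 > 0  ⇒  inside

inside=yes margin=3039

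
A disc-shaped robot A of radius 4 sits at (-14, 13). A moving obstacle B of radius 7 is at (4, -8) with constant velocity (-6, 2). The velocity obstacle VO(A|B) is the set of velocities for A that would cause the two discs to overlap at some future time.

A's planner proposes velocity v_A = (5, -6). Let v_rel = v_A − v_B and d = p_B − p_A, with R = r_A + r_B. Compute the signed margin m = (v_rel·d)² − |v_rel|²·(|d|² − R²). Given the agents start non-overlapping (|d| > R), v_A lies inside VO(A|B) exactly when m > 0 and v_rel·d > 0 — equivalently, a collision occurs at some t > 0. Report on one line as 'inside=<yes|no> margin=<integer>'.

d = (18, -21),  |d|² = 765;  R = 4+7 = 11,  c = 765−11² = 644
v_rel = (11, -8),  |v_rel|² = 185;  v_rel·d = (11)·(18) + (-8)·(-21) = 366
185·t² − 732·t + 644 = 0  ⇒  m = 366² − 185·644 = 14816
m = 14816 > 0,  v_rel·d = 366 > 0  ⇒  inside

inside=yes margin=14816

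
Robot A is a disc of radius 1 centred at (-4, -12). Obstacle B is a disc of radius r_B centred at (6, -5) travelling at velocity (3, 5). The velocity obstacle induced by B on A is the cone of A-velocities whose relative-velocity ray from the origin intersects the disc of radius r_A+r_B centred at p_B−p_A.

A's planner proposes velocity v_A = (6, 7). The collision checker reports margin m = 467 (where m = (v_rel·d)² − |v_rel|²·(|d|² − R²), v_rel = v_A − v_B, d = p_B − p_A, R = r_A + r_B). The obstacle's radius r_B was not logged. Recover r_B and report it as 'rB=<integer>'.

m = 467
d = (10, 7);  v_rel = (3, 2),  |v_rel|² = 13
v_rel×d = (3)·(7) − (2)·(10) = 1
since m = R²·13 − 1²:  R² = (1 + 467) / 13 = 36
R = √36 = 6  ⇒  r_B = 6 − 1 = 5

rB=5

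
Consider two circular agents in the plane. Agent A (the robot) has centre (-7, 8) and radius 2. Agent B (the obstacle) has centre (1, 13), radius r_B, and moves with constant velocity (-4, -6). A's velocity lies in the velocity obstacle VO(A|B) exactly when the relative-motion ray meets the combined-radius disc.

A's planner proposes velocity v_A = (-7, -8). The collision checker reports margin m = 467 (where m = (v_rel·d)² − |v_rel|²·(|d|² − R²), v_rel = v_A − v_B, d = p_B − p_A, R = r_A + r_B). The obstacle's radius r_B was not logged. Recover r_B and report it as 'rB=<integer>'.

m = 467
d = (8, 5);  v_rel = (-3, -2),  |v_rel|² = 13
v_rel×d = (-3)·(5) − (-2)·(8) = 1
since m = R²·13 − 1²:  R² = (1 + 467) / 13 = 36
R = √36 = 6  ⇒  r_B = 6 − 2 = 4

rB=4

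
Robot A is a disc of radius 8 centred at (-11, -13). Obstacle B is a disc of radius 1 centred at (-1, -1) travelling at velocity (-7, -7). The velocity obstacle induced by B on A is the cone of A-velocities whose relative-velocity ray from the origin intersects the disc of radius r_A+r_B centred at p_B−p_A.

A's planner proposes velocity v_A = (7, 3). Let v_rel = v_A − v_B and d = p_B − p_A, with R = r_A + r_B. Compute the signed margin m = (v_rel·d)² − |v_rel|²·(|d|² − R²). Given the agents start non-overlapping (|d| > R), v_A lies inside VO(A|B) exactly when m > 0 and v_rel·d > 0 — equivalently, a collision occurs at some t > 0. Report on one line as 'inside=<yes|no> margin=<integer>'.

d = (10, 12),  |d|² = 244;  R = 8+1 = 9,  c = 244−9² = 163
v_rel = (14, 10),  |v_rel|² = 296;  v_rel·d = (14)·(10) + (10)·(12) = 260
296·t² − 520·t + 163 = 0  ⇒  m = 260² − 296·163 = 19352
m = 19352 > 0,  v_rel·d = 260 > 0  ⇒  inside

inside=yes margin=19352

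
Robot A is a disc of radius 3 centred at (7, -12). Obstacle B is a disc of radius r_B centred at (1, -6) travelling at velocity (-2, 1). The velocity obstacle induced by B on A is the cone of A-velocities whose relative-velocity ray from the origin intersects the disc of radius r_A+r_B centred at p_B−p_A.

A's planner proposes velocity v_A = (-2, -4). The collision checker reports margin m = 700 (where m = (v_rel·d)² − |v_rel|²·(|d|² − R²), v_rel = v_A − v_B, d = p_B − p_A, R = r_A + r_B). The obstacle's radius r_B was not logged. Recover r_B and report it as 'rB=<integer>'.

m = 700
d = (-6, 6);  v_rel = (0, -5),  |v_rel|² = 25
v_rel×d = (0)·(6) − (-5)·(-6) = -30
since m = R²·25 − (-30)²:  R² = (900 + 700) / 25 = 64
R = √64 = 8  ⇒  r_B = 8 − 3 = 5

rB=5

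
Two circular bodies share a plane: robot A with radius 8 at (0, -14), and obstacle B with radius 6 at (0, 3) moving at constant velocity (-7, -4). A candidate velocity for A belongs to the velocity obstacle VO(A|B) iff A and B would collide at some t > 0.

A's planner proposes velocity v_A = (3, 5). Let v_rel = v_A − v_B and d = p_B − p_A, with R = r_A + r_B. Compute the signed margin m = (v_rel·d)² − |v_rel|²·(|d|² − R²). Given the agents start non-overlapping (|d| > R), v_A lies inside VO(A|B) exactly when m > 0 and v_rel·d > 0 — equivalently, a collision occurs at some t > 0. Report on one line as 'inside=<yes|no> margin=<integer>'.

d = (0, 17),  |d|² = 289;  R = 8+6 = 14,  c = 289−14² = 93
v_rel = (10, 9),  |v_rel|² = 181;  v_rel·d = (10)·(0) + (9)·(17) = 153
181·t² − 306·t + 93 = 0  ⇒  m = 153² − 181·93 = 6576
m = 6576 > 0,  v_rel·d = 153 > 0  ⇒  inside

inside=yes margin=6576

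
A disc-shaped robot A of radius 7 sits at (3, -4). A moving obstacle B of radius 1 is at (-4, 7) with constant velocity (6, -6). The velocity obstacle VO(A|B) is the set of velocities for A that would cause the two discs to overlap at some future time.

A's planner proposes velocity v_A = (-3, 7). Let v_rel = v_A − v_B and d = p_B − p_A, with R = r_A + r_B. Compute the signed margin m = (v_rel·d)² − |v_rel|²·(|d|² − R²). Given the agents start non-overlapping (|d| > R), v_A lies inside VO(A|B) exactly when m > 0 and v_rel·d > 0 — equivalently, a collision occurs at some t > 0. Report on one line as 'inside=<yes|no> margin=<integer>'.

d = (-7, 11),  |d|² = 170;  R = 7+1 = 8,  c = 170−8² = 106
v_rel = (-9, 13),  |v_rel|² = 250;  v_rel·d = (-9)·(-7) + (13)·(11) = 206
250·t² − 412·t + 106 = 0  ⇒  m = 206² − 250·106 = 15936
m = 15936 > 0,  v_rel·d = 206 > 0  ⇒  inside

inside=yes margin=15936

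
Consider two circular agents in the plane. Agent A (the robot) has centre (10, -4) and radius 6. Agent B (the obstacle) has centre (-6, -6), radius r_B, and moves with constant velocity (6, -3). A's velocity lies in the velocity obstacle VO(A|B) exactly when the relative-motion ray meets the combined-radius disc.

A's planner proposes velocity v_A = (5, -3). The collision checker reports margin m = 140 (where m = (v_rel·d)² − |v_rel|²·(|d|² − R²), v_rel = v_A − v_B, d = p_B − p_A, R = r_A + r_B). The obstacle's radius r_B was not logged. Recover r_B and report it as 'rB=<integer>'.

m = 140
d = (-16, -2);  v_rel = (-1, 0),  |v_rel|² = 1
v_rel×d = (-1)·(-2) − (0)·(-16) = 2
since m = R²·1 − 2²:  R² = (4 + 140) / 1 = 144
R = √144 = 12  ⇒  r_B = 12 − 6 = 6

rB=6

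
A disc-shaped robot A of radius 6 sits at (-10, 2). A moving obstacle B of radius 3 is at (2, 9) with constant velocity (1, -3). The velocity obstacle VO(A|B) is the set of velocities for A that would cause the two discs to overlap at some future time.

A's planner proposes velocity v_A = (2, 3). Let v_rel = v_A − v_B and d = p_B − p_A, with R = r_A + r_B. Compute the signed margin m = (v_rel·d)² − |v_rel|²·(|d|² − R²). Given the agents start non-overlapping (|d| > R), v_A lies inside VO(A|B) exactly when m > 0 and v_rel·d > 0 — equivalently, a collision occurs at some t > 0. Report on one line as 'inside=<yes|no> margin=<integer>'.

d = (12, 7),  |d|² = 193;  R = 6+3 = 9,  c = 193−9² = 112
v_rel = (1, 6),  |v_rel|² = 37;  v_rel·d = (1)·(12) + (6)·(7) = 54
37·t² − 108·t + 112 = 0  ⇒  m = 54² − 37·112 = -1228
m = -1228 < 0,  v_rel·d = 54 > 0  ⇒  outside

inside=no margin=-1228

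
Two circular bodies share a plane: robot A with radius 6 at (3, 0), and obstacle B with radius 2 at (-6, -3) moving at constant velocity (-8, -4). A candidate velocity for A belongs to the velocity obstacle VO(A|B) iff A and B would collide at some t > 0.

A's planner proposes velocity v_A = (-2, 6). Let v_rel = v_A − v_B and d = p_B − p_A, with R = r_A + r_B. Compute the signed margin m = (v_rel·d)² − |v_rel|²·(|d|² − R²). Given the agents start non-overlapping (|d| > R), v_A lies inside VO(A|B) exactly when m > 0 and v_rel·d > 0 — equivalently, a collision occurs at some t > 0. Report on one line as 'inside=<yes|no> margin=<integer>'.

d = (-9, -3),  |d|² = 90;  R = 6+2 = 8,  c = 90−8² = 26
v_rel = (6, 10),  |v_rel|² = 136;  v_rel·d = (6)·(-9) + (10)·(-3) = -84
136·t² + 168·t + 26 = 0  ⇒  m = (-84)² − 136·26 = 3520
m = 3520 > 0,  v_rel·d = -84 < 0  ⇒  outside

inside=no margin=3520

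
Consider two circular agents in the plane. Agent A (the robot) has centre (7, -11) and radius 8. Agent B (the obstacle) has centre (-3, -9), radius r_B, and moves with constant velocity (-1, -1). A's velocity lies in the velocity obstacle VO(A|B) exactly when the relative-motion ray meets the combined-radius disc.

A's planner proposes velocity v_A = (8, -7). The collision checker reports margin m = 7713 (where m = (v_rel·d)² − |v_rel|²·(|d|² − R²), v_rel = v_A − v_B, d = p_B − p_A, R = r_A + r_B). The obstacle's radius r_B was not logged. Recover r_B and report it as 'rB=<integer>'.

m = 7713
d = (-10, 2);  v_rel = (9, -6),  |v_rel|² = 117
v_rel×d = (9)·(2) − (-6)·(-10) = -42
since m = R²·117 − (-42)²:  R² = (1764 + 7713) / 117 = 81
R = √81 = 9  ⇒  r_B = 9 − 8 = 1

rB=1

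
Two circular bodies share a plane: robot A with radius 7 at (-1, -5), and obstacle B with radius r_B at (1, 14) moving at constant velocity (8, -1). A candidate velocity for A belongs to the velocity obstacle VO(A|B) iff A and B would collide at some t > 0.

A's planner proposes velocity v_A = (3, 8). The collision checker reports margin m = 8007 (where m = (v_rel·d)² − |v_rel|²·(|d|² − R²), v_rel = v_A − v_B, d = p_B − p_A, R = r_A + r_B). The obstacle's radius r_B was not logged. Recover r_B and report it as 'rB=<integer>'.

m = 8007
d = (2, 19);  v_rel = (-5, 9),  |v_rel|² = 106
v_rel×d = (-5)·(19) − (9)·(2) = -113
since m = R²·106 − (-113)²:  R² = (12769 + 8007) / 106 = 196
R = √196 = 14  ⇒  r_B = 14 − 7 = 7

rB=7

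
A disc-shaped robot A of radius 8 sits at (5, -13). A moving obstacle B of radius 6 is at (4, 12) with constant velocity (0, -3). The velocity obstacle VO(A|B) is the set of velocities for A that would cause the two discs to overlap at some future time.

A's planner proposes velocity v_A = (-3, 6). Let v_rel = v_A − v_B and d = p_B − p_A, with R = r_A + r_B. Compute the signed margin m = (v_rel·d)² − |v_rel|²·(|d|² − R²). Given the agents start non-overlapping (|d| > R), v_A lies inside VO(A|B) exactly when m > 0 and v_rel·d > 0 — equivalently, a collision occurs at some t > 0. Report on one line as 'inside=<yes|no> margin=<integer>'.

d = (-1, 25),  |d|² = 626;  R = 8+6 = 14,  c = 626−14² = 430
v_rel = (-3, 9),  |v_rel|² = 90;  v_rel·d = (-3)·(-1) + (9)·(25) = 228
90·t² − 456·t + 430 = 0  ⇒  m = 228² − 90·430 = 13284
m = 13284 > 0,  v_rel·d = 228 > 0  ⇒  inside

inside=yes margin=13284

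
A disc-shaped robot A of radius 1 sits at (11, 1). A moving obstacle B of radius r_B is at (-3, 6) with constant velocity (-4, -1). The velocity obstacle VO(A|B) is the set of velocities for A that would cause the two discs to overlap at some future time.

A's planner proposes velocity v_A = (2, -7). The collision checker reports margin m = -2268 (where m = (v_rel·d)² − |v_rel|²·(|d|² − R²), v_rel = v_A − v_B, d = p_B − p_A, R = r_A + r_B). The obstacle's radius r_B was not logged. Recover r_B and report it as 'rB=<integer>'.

m = -2268
d = (-14, 5);  v_rel = (6, -6),  |v_rel|² = 72
v_rel×d = (6)·(5) − (-6)·(-14) = -54
since m = R²·72 − (-54)²:  R² = (2916 + -2268) / 72 = 9
R = √9 = 3  ⇒  r_B = 3 − 1 = 2

rB=2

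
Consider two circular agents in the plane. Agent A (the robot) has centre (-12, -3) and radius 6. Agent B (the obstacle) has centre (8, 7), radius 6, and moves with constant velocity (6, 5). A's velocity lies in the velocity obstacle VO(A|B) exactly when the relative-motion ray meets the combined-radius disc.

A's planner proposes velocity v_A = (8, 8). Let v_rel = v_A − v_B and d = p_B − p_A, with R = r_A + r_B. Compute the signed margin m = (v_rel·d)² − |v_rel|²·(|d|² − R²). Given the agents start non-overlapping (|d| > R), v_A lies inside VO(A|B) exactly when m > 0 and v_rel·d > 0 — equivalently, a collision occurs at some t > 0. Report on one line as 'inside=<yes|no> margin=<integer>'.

d = (20, 10),  |d|² = 500;  R = 6+6 = 12,  c = 500−12² = 356
v_rel = (2, 3),  |v_rel|² = 13;  v_rel·d = (2)·(20) + (3)·(10) = 70
13·t² − 140·t + 356 = 0  ⇒  m = 70² − 13·356 = 272
m = 272 > 0,  v_rel·d = 70 > 0  ⇒  inside

inside=yes margin=272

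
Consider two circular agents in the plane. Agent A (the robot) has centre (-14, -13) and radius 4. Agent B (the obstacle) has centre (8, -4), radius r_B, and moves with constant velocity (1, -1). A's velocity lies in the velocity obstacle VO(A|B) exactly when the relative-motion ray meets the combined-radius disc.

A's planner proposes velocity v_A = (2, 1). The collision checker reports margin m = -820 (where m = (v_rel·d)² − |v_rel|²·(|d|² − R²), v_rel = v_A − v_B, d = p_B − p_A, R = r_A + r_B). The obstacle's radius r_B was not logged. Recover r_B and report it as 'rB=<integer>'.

m = -820
d = (22, 9);  v_rel = (1, 2),  |v_rel|² = 5
v_rel×d = (1)·(9) − (2)·(22) = -35
since m = R²·5 − (-35)²:  R² = (1225 + -820) / 5 = 81
R = √81 = 9  ⇒  r_B = 9 − 4 = 5

rB=5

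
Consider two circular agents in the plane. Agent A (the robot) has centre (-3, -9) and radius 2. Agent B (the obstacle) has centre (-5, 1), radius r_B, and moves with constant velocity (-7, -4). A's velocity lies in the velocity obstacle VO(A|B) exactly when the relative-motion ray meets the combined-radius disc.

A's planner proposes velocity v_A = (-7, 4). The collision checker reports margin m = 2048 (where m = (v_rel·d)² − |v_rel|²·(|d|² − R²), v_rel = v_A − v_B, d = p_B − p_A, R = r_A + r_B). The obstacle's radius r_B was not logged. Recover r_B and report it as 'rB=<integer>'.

m = 2048
d = (-2, 10);  v_rel = (0, 8),  |v_rel|² = 64
v_rel×d = (0)·(10) − (8)·(-2) = 16
since m = R²·64 − 16²:  R² = (256 + 2048) / 64 = 36
R = √36 = 6  ⇒  r_B = 6 − 2 = 4

rB=4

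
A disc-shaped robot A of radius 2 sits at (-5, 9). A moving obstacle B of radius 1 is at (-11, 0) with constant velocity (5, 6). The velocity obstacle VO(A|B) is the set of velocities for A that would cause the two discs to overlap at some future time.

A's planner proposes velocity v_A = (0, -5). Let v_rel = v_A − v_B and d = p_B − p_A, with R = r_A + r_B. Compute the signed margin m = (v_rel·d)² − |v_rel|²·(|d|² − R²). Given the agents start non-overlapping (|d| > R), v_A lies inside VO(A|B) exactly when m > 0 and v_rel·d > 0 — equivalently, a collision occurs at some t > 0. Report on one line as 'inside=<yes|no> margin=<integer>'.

d = (-6, -9),  |d|² = 117;  R = 2+1 = 3,  c = 117−3² = 108
v_rel = (-5, -11),  |v_rel|² = 146;  v_rel·d = (-5)·(-6) + (-11)·(-9) = 129
146·t² − 258·t + 108 = 0  ⇒  m = 129² − 146·108 = 873
m = 873 > 0,  v_rel·d = 129 > 0  ⇒  inside

inside=yes margin=873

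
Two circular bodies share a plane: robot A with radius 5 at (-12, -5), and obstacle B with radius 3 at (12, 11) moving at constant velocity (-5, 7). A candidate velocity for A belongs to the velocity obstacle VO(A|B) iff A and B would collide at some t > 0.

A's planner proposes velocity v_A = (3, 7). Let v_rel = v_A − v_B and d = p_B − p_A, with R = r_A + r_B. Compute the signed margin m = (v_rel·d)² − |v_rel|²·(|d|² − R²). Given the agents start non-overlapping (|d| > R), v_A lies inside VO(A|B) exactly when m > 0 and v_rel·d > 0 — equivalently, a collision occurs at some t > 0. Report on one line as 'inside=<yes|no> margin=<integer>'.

d = (24, 16),  |d|² = 832;  R = 5+3 = 8,  c = 832−8² = 768
v_rel = (8, 0),  |v_rel|² = 64;  v_rel·d = (8)·(24) + (0)·(16) = 192
64·t² − 384·t + 768 = 0  ⇒  m = 192² − 64·768 = -12288
m = -12288 < 0,  v_rel·d = 192 > 0  ⇒  outside

inside=no margin=-12288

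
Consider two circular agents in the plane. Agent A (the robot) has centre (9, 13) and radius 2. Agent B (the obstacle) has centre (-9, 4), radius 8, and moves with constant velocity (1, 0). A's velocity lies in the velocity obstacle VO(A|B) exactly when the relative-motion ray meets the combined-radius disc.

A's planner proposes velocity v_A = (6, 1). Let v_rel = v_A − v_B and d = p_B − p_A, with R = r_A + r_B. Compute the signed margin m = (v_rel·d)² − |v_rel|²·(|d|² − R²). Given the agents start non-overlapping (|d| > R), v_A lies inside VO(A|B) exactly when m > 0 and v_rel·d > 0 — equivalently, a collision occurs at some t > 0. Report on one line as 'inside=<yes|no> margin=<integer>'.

d = (-18, -9),  |d|² = 405;  R = 2+8 = 10,  c = 405−10² = 305
v_rel = (5, 1),  |v_rel|² = 26;  v_rel·d = (5)·(-18) + (1)·(-9) = -99
26·t² + 198·t + 305 = 0  ⇒  m = (-99)² − 26·305 = 1871
m = 1871 > 0,  v_rel·d = -99 < 0  ⇒  outside

inside=no margin=1871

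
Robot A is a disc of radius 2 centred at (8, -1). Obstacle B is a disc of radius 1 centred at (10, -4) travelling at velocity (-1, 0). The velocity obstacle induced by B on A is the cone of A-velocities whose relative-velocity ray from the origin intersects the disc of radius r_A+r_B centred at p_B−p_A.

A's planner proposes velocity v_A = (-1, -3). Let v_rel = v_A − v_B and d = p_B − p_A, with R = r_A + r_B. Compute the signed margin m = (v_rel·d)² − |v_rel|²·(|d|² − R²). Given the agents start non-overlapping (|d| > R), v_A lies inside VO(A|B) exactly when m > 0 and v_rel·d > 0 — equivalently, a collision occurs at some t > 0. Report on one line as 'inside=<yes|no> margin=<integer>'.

d = (2, -3),  |d|² = 13;  R = 2+1 = 3,  c = 13−3² = 4
v_rel = (0, -3),  |v_rel|² = 9;  v_rel·d = (0)·(2) + (-3)·(-3) = 9
9·t² − 18·t + 4 = 0  ⇒  m = 9² − 9·4 = 45
m = 45 > 0,  v_rel·d = 9 > 0  ⇒  inside

inside=yes margin=45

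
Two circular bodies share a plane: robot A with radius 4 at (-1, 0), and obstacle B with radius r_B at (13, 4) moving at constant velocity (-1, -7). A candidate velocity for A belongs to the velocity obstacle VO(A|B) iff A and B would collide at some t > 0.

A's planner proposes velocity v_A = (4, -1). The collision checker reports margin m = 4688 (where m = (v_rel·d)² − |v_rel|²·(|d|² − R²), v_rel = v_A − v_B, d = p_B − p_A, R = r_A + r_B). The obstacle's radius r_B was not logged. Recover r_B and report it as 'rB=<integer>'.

m = 4688
d = (14, 4);  v_rel = (5, 6),  |v_rel|² = 61
v_rel×d = (5)·(4) − (6)·(14) = -64
since m = R²·61 − (-64)²:  R² = (4096 + 4688) / 61 = 144
R = √144 = 12  ⇒  r_B = 12 − 4 = 8

rB=8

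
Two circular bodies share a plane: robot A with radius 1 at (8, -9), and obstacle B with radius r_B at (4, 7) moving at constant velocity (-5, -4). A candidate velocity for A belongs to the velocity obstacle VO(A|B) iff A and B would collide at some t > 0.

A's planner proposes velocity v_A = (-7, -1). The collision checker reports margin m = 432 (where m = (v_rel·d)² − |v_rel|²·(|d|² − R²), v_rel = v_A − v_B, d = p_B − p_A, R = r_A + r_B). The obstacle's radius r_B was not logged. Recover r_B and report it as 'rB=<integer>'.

m = 432
d = (-4, 16);  v_rel = (-2, 3),  |v_rel|² = 13
v_rel×d = (-2)·(16) − (3)·(-4) = -20
since m = R²·13 − (-20)²:  R² = (400 + 432) / 13 = 64
R = √64 = 8  ⇒  r_B = 8 − 1 = 7

rB=7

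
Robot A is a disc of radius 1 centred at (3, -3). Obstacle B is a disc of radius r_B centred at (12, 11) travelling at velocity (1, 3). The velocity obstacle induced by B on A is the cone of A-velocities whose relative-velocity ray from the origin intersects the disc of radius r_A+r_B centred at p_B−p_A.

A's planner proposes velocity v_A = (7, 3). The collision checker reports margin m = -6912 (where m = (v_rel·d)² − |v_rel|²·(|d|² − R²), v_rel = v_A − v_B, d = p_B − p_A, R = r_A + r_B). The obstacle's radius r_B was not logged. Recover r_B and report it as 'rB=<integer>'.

m = -6912
d = (9, 14);  v_rel = (6, 0),  |v_rel|² = 36
v_rel×d = (6)·(14) − (0)·(9) = 84
since m = R²·36 − 84²:  R² = (7056 + -6912) / 36 = 4
R = √4 = 2  ⇒  r_B = 2 − 1 = 1

rB=1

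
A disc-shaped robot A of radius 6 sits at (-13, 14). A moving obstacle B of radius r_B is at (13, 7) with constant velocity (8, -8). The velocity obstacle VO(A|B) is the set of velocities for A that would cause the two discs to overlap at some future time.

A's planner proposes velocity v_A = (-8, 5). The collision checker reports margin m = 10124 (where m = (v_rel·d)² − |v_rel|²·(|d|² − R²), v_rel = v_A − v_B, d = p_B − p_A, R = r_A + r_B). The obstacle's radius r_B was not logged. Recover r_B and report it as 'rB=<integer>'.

m = 10124
d = (26, -7);  v_rel = (-16, 13),  |v_rel|² = 425
v_rel×d = (-16)·(-7) − (13)·(26) = -226
since m = R²·425 − (-226)²:  R² = (51076 + 10124) / 425 = 144
R = √144 = 12  ⇒  r_B = 12 − 6 = 6

rB=6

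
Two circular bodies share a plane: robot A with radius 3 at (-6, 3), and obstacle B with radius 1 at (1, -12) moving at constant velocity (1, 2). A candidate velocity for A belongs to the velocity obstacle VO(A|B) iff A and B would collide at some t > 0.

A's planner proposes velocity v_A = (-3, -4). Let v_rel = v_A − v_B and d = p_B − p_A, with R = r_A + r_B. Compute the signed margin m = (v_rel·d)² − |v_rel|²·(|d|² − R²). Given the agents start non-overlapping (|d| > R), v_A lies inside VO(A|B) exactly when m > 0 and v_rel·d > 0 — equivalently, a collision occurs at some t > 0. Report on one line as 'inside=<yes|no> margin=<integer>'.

d = (7, -15),  |d|² = 274;  R = 3+1 = 4,  c = 274−4² = 258
v_rel = (-4, -6),  |v_rel|² = 52;  v_rel·d = (-4)·(7) + (-6)·(-15) = 62
52·t² − 124·t + 258 = 0  ⇒  m = 62² − 52·258 = -9572
m = -9572 < 0,  v_rel·d = 62 > 0  ⇒  outside

inside=no margin=-9572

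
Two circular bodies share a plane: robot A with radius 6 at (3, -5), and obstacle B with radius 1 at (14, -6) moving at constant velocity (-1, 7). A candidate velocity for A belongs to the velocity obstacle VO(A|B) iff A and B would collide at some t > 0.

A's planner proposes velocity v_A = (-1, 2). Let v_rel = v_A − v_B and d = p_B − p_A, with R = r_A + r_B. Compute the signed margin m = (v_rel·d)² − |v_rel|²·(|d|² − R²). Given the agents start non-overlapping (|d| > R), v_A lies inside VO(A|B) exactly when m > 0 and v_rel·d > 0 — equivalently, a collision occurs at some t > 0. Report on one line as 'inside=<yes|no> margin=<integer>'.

d = (11, -1),  |d|² = 122;  R = 6+1 = 7,  c = 122−7² = 73
v_rel = (0, -5),  |v_rel|² = 25;  v_rel·d = (0)·(11) + (-5)·(-1) = 5
25·t² − 10·t + 73 = 0  ⇒  m = 5² − 25·73 = -1800
m = -1800 < 0,  v_rel·d = 5 > 0  ⇒  outside

inside=no margin=-1800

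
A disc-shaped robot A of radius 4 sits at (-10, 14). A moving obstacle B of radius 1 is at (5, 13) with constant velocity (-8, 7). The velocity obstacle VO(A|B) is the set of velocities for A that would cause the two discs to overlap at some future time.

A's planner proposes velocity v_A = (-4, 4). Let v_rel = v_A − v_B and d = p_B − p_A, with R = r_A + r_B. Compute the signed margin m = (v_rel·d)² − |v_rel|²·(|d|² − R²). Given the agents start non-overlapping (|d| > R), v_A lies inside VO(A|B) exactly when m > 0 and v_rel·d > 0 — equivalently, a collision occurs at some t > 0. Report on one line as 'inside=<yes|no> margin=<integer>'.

d = (15, -1),  |d|² = 226;  R = 4+1 = 5,  c = 226−5² = 201
v_rel = (4, -3),  |v_rel|² = 25;  v_rel·d = (4)·(15) + (-3)·(-1) = 63
25·t² − 126·t + 201 = 0  ⇒  m = 63² − 25·201 = -1056
m = -1056 < 0,  v_rel·d = 63 > 0  ⇒  outside

inside=no margin=-1056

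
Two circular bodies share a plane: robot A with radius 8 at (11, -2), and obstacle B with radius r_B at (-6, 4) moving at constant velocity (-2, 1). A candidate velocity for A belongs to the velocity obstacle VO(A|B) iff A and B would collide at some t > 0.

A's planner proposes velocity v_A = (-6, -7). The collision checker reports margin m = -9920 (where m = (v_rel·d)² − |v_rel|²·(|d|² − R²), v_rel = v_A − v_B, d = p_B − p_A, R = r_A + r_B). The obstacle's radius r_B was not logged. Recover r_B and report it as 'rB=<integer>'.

m = -9920
d = (-17, 6);  v_rel = (-4, -8),  |v_rel|² = 80
v_rel×d = (-4)·(6) − (-8)·(-17) = -160
since m = R²·80 − (-160)²:  R² = (25600 + -9920) / 80 = 196
R = √196 = 14  ⇒  r_B = 14 − 8 = 6

rB=6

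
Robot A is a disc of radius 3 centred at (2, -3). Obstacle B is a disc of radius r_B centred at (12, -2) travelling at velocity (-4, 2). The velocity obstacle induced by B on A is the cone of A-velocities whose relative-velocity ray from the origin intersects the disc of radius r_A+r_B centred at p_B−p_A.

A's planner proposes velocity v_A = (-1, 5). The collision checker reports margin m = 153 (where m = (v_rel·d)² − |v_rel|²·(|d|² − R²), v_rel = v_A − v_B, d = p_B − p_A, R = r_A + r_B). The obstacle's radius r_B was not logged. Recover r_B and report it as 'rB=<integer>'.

m = 153
d = (10, 1);  v_rel = (3, 3),  |v_rel|² = 18
v_rel×d = (3)·(1) − (3)·(10) = -27
since m = R²·18 − (-27)²:  R² = (729 + 153) / 18 = 49
R = √49 = 7  ⇒  r_B = 7 − 3 = 4

rB=4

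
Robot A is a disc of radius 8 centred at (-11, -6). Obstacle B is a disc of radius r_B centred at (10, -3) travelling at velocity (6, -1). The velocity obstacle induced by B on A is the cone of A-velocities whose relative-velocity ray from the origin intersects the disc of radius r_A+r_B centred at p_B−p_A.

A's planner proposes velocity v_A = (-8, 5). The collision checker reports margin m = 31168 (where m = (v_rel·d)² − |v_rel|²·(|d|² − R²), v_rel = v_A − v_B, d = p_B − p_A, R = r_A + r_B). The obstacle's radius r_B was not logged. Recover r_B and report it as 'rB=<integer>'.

m = 31168
d = (21, 3);  v_rel = (-14, 6),  |v_rel|² = 232
v_rel×d = (-14)·(3) − (6)·(21) = -168
since m = R²·232 − (-168)²:  R² = (28224 + 31168) / 232 = 256
R = √256 = 16  ⇒  r_B = 16 − 8 = 8

rB=8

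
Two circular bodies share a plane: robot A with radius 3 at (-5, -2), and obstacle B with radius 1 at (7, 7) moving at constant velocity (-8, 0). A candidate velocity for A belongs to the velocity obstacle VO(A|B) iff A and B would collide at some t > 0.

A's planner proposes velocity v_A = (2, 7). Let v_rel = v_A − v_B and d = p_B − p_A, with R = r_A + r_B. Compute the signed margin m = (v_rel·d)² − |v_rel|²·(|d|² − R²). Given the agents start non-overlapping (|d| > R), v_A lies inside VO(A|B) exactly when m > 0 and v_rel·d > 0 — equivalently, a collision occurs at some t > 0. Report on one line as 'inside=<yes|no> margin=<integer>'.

d = (12, 9),  |d|² = 225;  R = 3+1 = 4,  c = 225−4² = 209
v_rel = (10, 7),  |v_rel|² = 149;  v_rel·d = (10)·(12) + (7)·(9) = 183
149·t² − 366·t + 209 = 0  ⇒  m = 183² − 149·209 = 2348
m = 2348 > 0,  v_rel·d = 183 > 0  ⇒  inside

inside=yes margin=2348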